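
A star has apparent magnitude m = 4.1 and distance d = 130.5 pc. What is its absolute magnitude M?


M = m - 5*log10(d) + 5 = 4.1 - 5*log10(130.5) + 5 = -1.4781

-1.4781


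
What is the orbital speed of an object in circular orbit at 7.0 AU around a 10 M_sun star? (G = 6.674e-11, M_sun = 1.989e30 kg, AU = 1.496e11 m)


v = sqrt(GM/r) = sqrt(6.674e-11 * 1.989e+31 / 1.047e+12) = 35603.7445

35603.7445 m/s


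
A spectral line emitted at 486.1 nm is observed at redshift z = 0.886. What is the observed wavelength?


lam_obs = lam_emit * (1 + z) = 486.1 * (1 + 0.886) = 916.7846

916.7846 nm


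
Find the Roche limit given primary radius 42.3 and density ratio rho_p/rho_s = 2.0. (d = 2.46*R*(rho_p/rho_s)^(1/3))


d_Roche = 2.46 * 42.3 * 2.0^(1/3) = 131.1049

131.1049


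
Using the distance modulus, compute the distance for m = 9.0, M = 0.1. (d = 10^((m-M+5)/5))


d = 10^((m - M + 5)/5) = 10^((9.0 - 0.1 + 5)/5) = 602.5596

602.5596 pc


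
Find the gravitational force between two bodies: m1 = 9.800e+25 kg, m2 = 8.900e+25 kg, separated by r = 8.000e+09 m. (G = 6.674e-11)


F = G*m1*m2/r^2 = 6.674e-11 * 9.800e+25 * 8.900e+25 / (8.000e+09)^2 = 6.674e-11 * 8.722e+51 / 6.400e+19 = 9.095e+21

9.095e+21 N


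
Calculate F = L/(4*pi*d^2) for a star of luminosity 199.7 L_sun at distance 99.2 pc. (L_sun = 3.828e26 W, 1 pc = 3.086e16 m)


F = L / (4*pi*d^2) = 7.645e+28 / (4*pi*(3.061e+18)^2) = 6.491e-10

6.491e-10 W/m^2


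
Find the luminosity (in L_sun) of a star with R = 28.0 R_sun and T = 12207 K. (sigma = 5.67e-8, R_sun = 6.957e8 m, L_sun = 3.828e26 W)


R = 28.0 * 6.957e8 m = 1.94796e+10 m. L = 4*pi*R^2*sigma*T^4 = 4*pi*(1.94796e+10)^2 * 5.67e-8 * 12207^4 = 6.003282361e+30 W. L/L_sun = 6.003282361e+30 / 3.828e26 = 15682.5558

15682.5558 L_sun


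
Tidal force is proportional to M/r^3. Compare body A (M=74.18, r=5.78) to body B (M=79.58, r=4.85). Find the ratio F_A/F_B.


Ratio = (M1/r1^3) / (M2/r2^3) = (74.18/5.78^3) / (79.58/4.85^3) = 0.5507

0.5507


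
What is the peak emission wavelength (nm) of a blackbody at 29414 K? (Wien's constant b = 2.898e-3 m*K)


lam_max = b / T = 2.898e-3 / 29414 = 9.852e-08 m = 98.5245 nm

98.5245 nm


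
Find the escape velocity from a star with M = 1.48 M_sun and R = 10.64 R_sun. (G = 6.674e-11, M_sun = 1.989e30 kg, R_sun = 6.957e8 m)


M = 1.48 * 1.989e30 kg = 2.94372e+30 kg; R = 10.64 * 6.957e8 m = 7.402248e+09 m. v_esc = sqrt(2GM/R) = sqrt(2 * 6.674e-11 * 2.94372e+30 / 7.402248e+09) = 230395.7866

230395.7866 m/s


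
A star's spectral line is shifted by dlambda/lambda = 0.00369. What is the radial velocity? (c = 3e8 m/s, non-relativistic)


v = (dlambda/lambda) * c = 0.00369 * 3e8 = 1.107e+06

1.107e+06 m/s


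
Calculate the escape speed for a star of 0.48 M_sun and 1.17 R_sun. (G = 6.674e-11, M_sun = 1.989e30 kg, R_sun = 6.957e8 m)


M = 0.48 * 1.989e30 kg = 9.5472e+29 kg; R = 1.17 * 6.957e8 m = 8.13969e+08 m. v_esc = sqrt(2GM/R) = sqrt(2 * 6.674e-11 * 9.5472e+29 / 8.13969e+08) = 395678.2486

395678.2486 m/s


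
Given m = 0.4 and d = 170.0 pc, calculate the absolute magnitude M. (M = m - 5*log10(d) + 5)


M = m - 5*log10(d) + 5 = 0.4 - 5*log10(170.0) + 5 = -5.7522

-5.7522


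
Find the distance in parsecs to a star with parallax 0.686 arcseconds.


d = 1/p = 1/0.686 = 1.4577

1.4577 pc


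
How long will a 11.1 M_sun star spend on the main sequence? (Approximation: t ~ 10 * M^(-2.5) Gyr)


t = 10 * M^(-2.5) = 10 * 11.1^(-2.5) = 0.0244

0.0244 Gyr


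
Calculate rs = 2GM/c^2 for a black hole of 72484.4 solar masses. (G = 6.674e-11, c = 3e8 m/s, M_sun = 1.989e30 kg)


M = 72484.4 * 1.989e30 kg = 1.441714716e+35 kg. rs = 2GM/c^2 = 2 * 6.674e-11 * 1.441714716e+35 / (3e8)^2 = 2.138e+08

2.138e+08 m


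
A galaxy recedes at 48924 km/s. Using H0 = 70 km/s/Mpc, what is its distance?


d = v / H0 = 48924 / 70 = 698.9143

698.9143 Mpc


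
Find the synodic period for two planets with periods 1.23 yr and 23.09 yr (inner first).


1/P_syn = |1/P1 - 1/P2| = |1/1.23 - 1/23.09| => P_syn = 1.2992

1.2992 years


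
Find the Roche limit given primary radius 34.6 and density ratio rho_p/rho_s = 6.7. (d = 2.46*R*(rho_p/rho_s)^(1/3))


d_Roche = 2.46 * 34.6 * 6.7^(1/3) = 160.461

160.461


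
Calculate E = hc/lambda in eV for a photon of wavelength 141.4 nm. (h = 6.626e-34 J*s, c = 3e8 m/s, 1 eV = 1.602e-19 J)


E = hc/lambda = 6.626e-34 * 3e8 / 1.414e-07 = 1.406e-18 J = 8.7753 eV

8.7753 eV


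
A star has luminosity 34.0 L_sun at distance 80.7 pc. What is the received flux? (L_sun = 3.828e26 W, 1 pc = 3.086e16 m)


F = L / (4*pi*d^2) = 1.302e+28 / (4*pi*(2.490e+18)^2) = 1.670e-10

1.670e-10 W/m^2


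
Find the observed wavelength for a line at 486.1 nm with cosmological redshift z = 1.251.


lam_obs = lam_emit * (1 + z) = 486.1 * (1 + 1.251) = 1094.2111

1094.2111 nm


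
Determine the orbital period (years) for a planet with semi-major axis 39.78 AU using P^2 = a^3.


P = a^(3/2) = 39.78^1.5 = 250.898

250.898 years


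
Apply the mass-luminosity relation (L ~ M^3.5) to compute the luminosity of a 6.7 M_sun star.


L/L_sun = (M/M_sun)^3.5 = 6.7^3.5 = 778.5057

778.5057 L_sun


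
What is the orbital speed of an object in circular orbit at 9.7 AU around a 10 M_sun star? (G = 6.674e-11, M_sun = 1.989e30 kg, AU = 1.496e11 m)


v = sqrt(GM/r) = sqrt(6.674e-11 * 1.989e+31 / 1.451e+12) = 30245.3649

30245.3649 m/s


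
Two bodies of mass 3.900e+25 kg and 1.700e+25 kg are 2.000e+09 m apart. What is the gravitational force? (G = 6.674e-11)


F = G*m1*m2/r^2 = 6.674e-11 * 3.900e+25 * 1.700e+25 / (2.000e+09)^2 = 6.674e-11 * 6.630e+50 / 4.000e+18 = 1.106e+22

1.106e+22 N


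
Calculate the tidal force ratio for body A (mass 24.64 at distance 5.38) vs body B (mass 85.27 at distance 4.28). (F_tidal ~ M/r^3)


Ratio = (M1/r1^3) / (M2/r2^3) = (24.64/5.38^3) / (85.27/4.28^3) = 0.1455

0.1455


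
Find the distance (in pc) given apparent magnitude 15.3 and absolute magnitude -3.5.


d = 10^((m - M + 5)/5) = 10^((15.3 - -3.5 + 5)/5) = 57543.9937

57543.9937 pc


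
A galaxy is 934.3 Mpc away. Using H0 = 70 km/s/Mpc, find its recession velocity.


v = H0 * d = 70 * 934.3 = 65401.0

65401.0 km/s


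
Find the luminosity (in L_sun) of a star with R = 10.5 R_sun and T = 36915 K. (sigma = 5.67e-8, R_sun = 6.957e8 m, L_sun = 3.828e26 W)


R = 10.5 * 6.957e8 m = 7.30485e+09 m. L = 4*pi*R^2*sigma*T^4 = 4*pi*(7.30485e+09)^2 * 5.67e-8 * 36915^4 = 7.060362812e+31 W. L/L_sun = 7.060362812e+31 / 3.828e26 = 184439.9899

184439.9899 L_sun


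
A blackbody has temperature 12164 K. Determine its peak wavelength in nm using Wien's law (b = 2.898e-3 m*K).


lam_max = b / T = 2.898e-3 / 12164 = 2.382e-07 m = 238.244 nm

238.244 nm


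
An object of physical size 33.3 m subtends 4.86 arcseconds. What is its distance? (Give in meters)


D = size / theta_rad, theta_rad = 4.86 * pi/(180*3600) = 2.356e-05, D = 1.413e+06

1.413e+06 m


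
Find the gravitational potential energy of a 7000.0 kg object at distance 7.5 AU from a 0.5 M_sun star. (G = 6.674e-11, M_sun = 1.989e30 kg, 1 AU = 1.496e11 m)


M = 0.5 * 1.989e30 kg = 9.945e+29 kg; r = 7.5 AU * 1.496e11 m/AU = 1.122e+12 m. U = -GM*m/r = -(6.674e-11 * 9.945e+29 * 7000.0) / 1.122e+12 = -4.141e+11

-4.141e+11 J


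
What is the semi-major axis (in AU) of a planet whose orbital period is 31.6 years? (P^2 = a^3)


a = P^(2/3) = 31.6^(2/3) = 9.9952

9.9952 AU


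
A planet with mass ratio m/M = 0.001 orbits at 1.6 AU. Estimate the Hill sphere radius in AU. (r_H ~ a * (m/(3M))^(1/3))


r_H = a * (m/3M)^(1/3) = 1.6 * (0.001/3)^(1/3) = 0.1109

0.1109 AU


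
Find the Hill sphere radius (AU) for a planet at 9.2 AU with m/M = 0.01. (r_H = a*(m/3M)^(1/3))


r_H = a * (m/3M)^(1/3) = 9.2 * (0.01/3)^(1/3) = 1.3743

1.3743 AU


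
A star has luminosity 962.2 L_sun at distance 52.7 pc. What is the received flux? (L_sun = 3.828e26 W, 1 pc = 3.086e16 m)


F = L / (4*pi*d^2) = 3.683e+29 / (4*pi*(1.626e+18)^2) = 1.108e-08

1.108e-08 W/m^2


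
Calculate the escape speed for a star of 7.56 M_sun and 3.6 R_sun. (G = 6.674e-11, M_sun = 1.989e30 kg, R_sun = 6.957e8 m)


M = 7.56 * 1.989e30 kg = 1.503684e+31 kg; R = 3.6 * 6.957e8 m = 2.50452e+09 m. v_esc = sqrt(2GM/R) = sqrt(2 * 6.674e-11 * 1.503684e+31 / 2.50452e+09) = 895208.3744

895208.3744 m/s


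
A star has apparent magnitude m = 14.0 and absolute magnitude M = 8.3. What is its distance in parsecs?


d = 10^((m - M + 5)/5) = 10^((14.0 - 8.3 + 5)/5) = 138.0384

138.0384 pc


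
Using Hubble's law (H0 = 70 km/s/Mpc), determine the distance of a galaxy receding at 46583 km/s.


d = v / H0 = 46583 / 70 = 665.4714

665.4714 Mpc


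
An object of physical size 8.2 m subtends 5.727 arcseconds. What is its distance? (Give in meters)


D = size / theta_rad, theta_rad = 5.727 * pi/(180*3600) = 2.777e-05, D = 295332.8813

295332.8813 m


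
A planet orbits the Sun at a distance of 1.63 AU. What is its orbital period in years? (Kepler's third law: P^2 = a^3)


P = a^(3/2) = 1.63^1.5 = 2.081

2.081 years


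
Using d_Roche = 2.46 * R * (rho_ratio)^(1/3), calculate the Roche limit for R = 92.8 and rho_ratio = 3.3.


d_Roche = 2.46 * 92.8 * 3.3^(1/3) = 339.8764

339.8764


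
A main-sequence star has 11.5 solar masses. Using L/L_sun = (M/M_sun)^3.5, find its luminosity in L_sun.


L/L_sun = (M/M_sun)^3.5 = 11.5^3.5 = 5157.5381

5157.5381 L_sun


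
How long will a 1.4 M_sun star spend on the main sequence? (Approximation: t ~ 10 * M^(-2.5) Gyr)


t = 10 * M^(-2.5) = 10 * 1.4^(-2.5) = 4.312

4.312 Gyr


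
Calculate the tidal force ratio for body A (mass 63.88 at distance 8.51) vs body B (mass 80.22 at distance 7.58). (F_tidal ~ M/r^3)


Ratio = (M1/r1^3) / (M2/r2^3) = (63.88/8.51^3) / (80.22/7.58^3) = 0.5627

0.5627


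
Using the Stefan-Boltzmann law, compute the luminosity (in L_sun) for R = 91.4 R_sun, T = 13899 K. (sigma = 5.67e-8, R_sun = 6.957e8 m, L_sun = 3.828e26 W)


R = 91.4 * 6.957e8 m = 6.358698e+10 m. L = 4*pi*R^2*sigma*T^4 = 4*pi*(6.358698e+10)^2 * 5.67e-8 * 13899^4 = 1.075136338e+32 W. L/L_sun = 1.075136338e+32 / 3.828e26 = 280861.1124

280861.1124 L_sun


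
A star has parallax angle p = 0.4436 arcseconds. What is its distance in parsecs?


d = 1/p = 1/0.4436 = 2.2543

2.2543 pc


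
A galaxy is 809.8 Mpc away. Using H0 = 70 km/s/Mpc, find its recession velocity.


v = H0 * d = 70 * 809.8 = 56686.0

56686.0 km/s


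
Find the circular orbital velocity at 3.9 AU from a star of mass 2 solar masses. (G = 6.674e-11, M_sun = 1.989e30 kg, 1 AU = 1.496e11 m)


v = sqrt(GM/r) = sqrt(6.674e-11 * 3.978e+30 / 5.834e+11) = 21331.7945

21331.7945 m/s


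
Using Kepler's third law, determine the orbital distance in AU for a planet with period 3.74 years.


a = P^(2/3) = 3.74^(2/3) = 2.4094

2.4094 AU


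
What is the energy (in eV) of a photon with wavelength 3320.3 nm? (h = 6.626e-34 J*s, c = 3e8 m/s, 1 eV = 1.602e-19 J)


E = hc/lambda = 6.626e-34 * 3e8 / 3.320e-06 = 5.987e-20 J = 0.3737 eV

0.3737 eV


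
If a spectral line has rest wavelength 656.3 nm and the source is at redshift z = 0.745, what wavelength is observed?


lam_obs = lam_emit * (1 + z) = 656.3 * (1 + 0.745) = 1145.2435

1145.2435 nm


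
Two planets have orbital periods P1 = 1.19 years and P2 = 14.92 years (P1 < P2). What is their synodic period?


1/P_syn = |1/P1 - 1/P2| = |1/1.19 - 1/14.92| => P_syn = 1.2931

1.2931 years


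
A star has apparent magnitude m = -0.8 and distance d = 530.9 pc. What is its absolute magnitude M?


M = m - 5*log10(d) + 5 = -0.8 - 5*log10(530.9) + 5 = -9.4251

-9.4251


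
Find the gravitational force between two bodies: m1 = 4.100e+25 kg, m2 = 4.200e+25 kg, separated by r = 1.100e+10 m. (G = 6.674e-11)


F = G*m1*m2/r^2 = 6.674e-11 * 4.100e+25 * 4.200e+25 / (1.100e+10)^2 = 6.674e-11 * 1.722e+51 / 1.210e+20 = 9.498e+20

9.498e+20 N


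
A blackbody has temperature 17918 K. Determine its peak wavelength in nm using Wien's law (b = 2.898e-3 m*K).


lam_max = b / T = 2.898e-3 / 17918 = 1.617e-07 m = 161.7368 nm

161.7368 nm


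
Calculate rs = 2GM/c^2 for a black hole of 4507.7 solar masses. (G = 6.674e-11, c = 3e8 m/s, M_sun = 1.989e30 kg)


M = 4507.7 * 1.989e30 kg = 8.9658153e+33 kg. rs = 2GM/c^2 = 2 * 6.674e-11 * 8.9658153e+33 / (3e8)^2 = 1.330e+07

1.330e+07 m


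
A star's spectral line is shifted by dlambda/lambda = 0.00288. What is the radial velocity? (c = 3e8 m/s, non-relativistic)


v = (dlambda/lambda) * c = 0.00288 * 3e8 = 864000.0

864000.0 m/s


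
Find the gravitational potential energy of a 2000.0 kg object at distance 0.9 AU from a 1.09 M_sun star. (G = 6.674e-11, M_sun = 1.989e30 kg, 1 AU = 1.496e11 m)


M = 1.09 * 1.989e30 kg = 2.16801e+30 kg; r = 0.9 AU * 1.496e11 m/AU = 1.3464e+11 m. U = -GM*m/r = -(6.674e-11 * 2.16801e+30 * 2000.0) / 1.3464e+11 = -2.149e+12

-2.149e+12 J


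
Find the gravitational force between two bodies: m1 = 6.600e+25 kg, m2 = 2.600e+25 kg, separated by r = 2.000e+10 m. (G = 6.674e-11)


F = G*m1*m2/r^2 = 6.674e-11 * 6.600e+25 * 2.600e+25 / (2.000e+10)^2 = 6.674e-11 * 1.716e+51 / 4.000e+20 = 2.863e+20

2.863e+20 N


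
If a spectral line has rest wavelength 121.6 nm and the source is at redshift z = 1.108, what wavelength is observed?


lam_obs = lam_emit * (1 + z) = 121.6 * (1 + 1.108) = 256.3328

256.3328 nm


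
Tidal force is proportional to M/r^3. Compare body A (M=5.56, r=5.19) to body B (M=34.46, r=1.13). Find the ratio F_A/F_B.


Ratio = (M1/r1^3) / (M2/r2^3) = (5.56/5.19^3) / (34.46/1.13^3) = 0.0017

0.0017


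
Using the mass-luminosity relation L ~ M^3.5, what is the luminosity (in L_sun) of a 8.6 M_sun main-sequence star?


L/L_sun = (M/M_sun)^3.5 = 8.6^3.5 = 1865.2823

1865.2823 L_sun


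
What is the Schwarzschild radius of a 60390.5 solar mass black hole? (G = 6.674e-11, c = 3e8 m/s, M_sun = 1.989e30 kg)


M = 60390.5 * 1.989e30 kg = 1.201167045e+35 kg. rs = 2GM/c^2 = 2 * 6.674e-11 * 1.201167045e+35 / (3e8)^2 = 1.781e+08

1.781e+08 m


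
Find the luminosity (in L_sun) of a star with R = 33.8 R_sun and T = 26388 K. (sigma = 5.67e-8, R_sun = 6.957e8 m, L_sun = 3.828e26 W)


R = 33.8 * 6.957e8 m = 2.351466e+10 m. L = 4*pi*R^2*sigma*T^4 = 4*pi*(2.351466e+10)^2 * 5.67e-8 * 26388^4 = 1.910276494e+32 W. L/L_sun = 1.910276494e+32 / 3.828e26 = 499027.2974

499027.2974 L_sun


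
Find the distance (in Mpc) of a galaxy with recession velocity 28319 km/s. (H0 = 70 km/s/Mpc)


d = v / H0 = 28319 / 70 = 404.5571

404.5571 Mpc


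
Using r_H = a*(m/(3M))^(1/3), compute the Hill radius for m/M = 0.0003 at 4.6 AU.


r_H = a * (m/3M)^(1/3) = 4.6 * (0.0003/3)^(1/3) = 0.2135

0.2135 AU


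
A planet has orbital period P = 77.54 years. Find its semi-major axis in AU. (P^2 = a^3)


a = P^(2/3) = 77.54^(2/3) = 18.1838

18.1838 AU


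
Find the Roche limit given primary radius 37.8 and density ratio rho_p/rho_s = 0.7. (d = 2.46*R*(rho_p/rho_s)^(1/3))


d_Roche = 2.46 * 37.8 * 0.7^(1/3) = 82.5644

82.5644


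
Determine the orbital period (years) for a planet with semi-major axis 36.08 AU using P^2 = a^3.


P = a^(3/2) = 36.08^1.5 = 216.7204

216.7204 years


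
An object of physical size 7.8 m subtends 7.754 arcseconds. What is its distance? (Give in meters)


D = size / theta_rad, theta_rad = 7.754 * pi/(180*3600) = 3.759e-05, D = 207488.4561

207488.4561 m


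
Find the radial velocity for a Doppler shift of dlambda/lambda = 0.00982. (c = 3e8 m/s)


v = (dlambda/lambda) * c = 0.00982 * 3e8 = 2.946e+06

2.946e+06 m/s


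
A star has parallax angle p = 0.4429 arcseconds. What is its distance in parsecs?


d = 1/p = 1/0.4429 = 2.2578

2.2578 pc


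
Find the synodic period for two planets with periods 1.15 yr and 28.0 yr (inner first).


1/P_syn = |1/P1 - 1/P2| = |1/1.15 - 1/28.0| => P_syn = 1.1993

1.1993 years


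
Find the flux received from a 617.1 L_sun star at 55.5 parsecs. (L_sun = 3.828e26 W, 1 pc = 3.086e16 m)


F = L / (4*pi*d^2) = 2.362e+29 / (4*pi*(1.713e+18)^2) = 6.408e-09

6.408e-09 W/m^2


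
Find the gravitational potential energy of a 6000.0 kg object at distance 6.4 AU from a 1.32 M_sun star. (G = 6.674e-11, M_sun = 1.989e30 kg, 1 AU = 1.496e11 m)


M = 1.32 * 1.989e30 kg = 2.62548e+30 kg; r = 6.4 AU * 1.496e11 m/AU = 9.5744e+11 m. U = -GM*m/r = -(6.674e-11 * 2.62548e+30 * 6000.0) / 9.5744e+11 = -1.098e+12

-1.098e+12 J


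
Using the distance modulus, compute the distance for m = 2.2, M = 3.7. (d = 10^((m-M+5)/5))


d = 10^((m - M + 5)/5) = 10^((2.2 - 3.7 + 5)/5) = 5.0119

5.0119 pc


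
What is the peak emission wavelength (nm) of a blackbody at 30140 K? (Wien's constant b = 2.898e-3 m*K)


lam_max = b / T = 2.898e-3 / 30140 = 9.615e-08 m = 96.1513 nm

96.1513 nm


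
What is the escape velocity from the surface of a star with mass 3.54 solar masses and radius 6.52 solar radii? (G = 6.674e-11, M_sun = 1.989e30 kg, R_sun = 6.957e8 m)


M = 3.54 * 1.989e30 kg = 7.04106e+30 kg; R = 6.52 * 6.957e8 m = 4.535964e+09 m. v_esc = sqrt(2GM/R) = sqrt(2 * 6.674e-11 * 7.04106e+30 / 4.535964e+09) = 455189.5907

455189.5907 m/s


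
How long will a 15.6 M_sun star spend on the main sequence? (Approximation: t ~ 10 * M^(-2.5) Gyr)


t = 10 * M^(-2.5) = 10 * 15.6^(-2.5) = 0.0104

0.0104 Gyr


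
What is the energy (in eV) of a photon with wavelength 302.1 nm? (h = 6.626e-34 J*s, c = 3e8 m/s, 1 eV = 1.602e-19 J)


E = hc/lambda = 6.626e-34 * 3e8 / 3.021e-07 = 6.580e-19 J = 4.1073 eV

4.1073 eV


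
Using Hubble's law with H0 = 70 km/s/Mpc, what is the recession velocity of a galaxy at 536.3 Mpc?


v = H0 * d = 70 * 536.3 = 37541.0

37541.0 km/s


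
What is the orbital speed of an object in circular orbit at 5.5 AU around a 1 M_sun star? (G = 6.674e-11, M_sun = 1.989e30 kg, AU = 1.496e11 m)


v = sqrt(GM/r) = sqrt(6.674e-11 * 1.989e+30 / 8.228e+11) = 12701.7439

12701.7439 m/s


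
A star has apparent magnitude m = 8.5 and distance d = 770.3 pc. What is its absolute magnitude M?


M = m - 5*log10(d) + 5 = 8.5 - 5*log10(770.3) + 5 = -0.9333

-0.9333


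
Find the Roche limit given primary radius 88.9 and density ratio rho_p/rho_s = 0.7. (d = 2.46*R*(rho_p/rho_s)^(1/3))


d_Roche = 2.46 * 88.9 * 0.7^(1/3) = 194.1793

194.1793


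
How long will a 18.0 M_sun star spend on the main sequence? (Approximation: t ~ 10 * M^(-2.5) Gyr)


t = 10 * M^(-2.5) = 10 * 18.0^(-2.5) = 0.0073

0.0073 Gyr


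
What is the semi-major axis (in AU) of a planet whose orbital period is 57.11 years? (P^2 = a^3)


a = P^(2/3) = 57.11^(2/3) = 14.83

14.83 AU


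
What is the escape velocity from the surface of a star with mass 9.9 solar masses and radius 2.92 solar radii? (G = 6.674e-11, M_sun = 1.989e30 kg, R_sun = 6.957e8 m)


M = 9.9 * 1.989e30 kg = 1.96911e+31 kg; R = 2.92 * 6.957e8 m = 2.031444e+09 m. v_esc = sqrt(2GM/R) = sqrt(2 * 6.674e-11 * 1.96911e+31 / 2.031444e+09) = 1.137e+06

1.137e+06 m/s


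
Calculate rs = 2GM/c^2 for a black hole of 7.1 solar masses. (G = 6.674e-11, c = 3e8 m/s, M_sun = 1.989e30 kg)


M = 7.1 * 1.989e30 kg = 1.41219e+31 kg. rs = 2GM/c^2 = 2 * 6.674e-11 * 1.41219e+31 / (3e8)^2 = 20944.3468

20944.3468 m


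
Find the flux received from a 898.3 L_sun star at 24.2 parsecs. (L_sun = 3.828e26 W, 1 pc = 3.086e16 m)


F = L / (4*pi*d^2) = 3.439e+29 / (4*pi*(7.468e+17)^2) = 4.906e-08

4.906e-08 W/m^2


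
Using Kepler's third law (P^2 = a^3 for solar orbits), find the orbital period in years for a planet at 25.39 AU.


P = a^(3/2) = 25.39^1.5 = 127.9364

127.9364 years


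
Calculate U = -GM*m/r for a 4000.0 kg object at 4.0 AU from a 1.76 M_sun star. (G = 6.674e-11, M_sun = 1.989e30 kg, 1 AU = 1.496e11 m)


M = 1.76 * 1.989e30 kg = 3.50064e+30 kg; r = 4.0 AU * 1.496e11 m/AU = 5.984e+11 m. U = -GM*m/r = -(6.674e-11 * 3.50064e+30 * 4000.0) / 5.984e+11 = -1.562e+12

-1.562e+12 J


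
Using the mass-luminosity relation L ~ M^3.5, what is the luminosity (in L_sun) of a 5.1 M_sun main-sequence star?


L/L_sun = (M/M_sun)^3.5 = 5.1^3.5 = 299.5681

299.5681 L_sun


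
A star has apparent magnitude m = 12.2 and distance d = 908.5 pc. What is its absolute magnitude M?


M = m - 5*log10(d) + 5 = 12.2 - 5*log10(908.5) + 5 = 2.4084

2.4084


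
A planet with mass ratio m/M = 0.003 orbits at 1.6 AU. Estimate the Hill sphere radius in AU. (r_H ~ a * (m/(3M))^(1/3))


r_H = a * (m/3M)^(1/3) = 1.6 * (0.003/3)^(1/3) = 0.16

0.16 AU


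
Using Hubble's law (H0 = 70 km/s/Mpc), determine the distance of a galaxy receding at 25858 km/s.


d = v / H0 = 25858 / 70 = 369.4

369.4 Mpc


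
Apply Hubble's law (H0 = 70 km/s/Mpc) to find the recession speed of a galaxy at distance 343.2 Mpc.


v = H0 * d = 70 * 343.2 = 24024.0

24024.0 km/s


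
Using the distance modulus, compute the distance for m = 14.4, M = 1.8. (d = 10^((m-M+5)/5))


d = 10^((m - M + 5)/5) = 10^((14.4 - 1.8 + 5)/5) = 3311.3112

3311.3112 pc


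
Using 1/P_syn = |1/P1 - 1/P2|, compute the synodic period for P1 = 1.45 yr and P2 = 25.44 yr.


1/P_syn = |1/P1 - 1/P2| = |1/1.45 - 1/25.44| => P_syn = 1.5376

1.5376 years


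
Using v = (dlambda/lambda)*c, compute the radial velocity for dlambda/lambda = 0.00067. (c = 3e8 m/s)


v = (dlambda/lambda) * c = 0.00067 * 3e8 = 201000.0

201000.0 m/s


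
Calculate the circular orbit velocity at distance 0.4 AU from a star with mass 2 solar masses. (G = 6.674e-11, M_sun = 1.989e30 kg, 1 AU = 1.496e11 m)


v = sqrt(GM/r) = sqrt(6.674e-11 * 3.978e+30 / 5.984e+10) = 66608.5068

66608.5068 m/s


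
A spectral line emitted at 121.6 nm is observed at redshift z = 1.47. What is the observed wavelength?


lam_obs = lam_emit * (1 + z) = 121.6 * (1 + 1.47) = 300.352

300.352 nm


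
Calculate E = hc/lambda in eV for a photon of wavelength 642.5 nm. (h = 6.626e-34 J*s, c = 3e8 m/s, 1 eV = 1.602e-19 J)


E = hc/lambda = 6.626e-34 * 3e8 / 6.425e-07 = 3.094e-19 J = 1.9312 eV

1.9312 eV


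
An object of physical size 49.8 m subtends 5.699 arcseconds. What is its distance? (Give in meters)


D = size / theta_rad, theta_rad = 5.699 * pi/(180*3600) = 2.763e-05, D = 1.802e+06

1.802e+06 m


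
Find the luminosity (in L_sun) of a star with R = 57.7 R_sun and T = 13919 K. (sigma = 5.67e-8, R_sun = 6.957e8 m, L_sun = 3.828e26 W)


R = 57.7 * 6.957e8 m = 4.014189e+10 m. L = 4*pi*R^2*sigma*T^4 = 4*pi*(4.014189e+10)^2 * 5.67e-8 * 13919^4 = 4.30943858e+31 W. L/L_sun = 4.30943858e+31 / 3.828e26 = 112576.7654

112576.7654 L_sun


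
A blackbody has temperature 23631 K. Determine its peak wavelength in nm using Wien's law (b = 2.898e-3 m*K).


lam_max = b / T = 2.898e-3 / 23631 = 1.226e-07 m = 122.6355 nm

122.6355 nm


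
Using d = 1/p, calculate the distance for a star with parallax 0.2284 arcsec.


d = 1/p = 1/0.2284 = 4.3783

4.3783 pc


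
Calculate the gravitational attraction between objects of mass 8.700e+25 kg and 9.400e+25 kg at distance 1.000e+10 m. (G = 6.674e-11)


F = G*m1*m2/r^2 = 6.674e-11 * 8.700e+25 * 9.400e+25 / (1.000e+10)^2 = 6.674e-11 * 8.178e+51 / 1.000e+20 = 5.458e+21

5.458e+21 N


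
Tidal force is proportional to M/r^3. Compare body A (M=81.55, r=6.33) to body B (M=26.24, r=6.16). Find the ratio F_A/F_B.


Ratio = (M1/r1^3) / (M2/r2^3) = (81.55/6.33^3) / (26.24/6.16^3) = 2.8641

2.8641


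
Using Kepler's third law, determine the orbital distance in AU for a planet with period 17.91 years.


a = P^(2/3) = 17.91^(2/3) = 6.8454

6.8454 AU


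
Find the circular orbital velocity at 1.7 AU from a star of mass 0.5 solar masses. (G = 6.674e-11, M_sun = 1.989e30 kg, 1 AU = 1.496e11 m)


v = sqrt(GM/r) = sqrt(6.674e-11 * 9.945e+29 / 2.543e+11) = 16154.9358

16154.9358 m/s


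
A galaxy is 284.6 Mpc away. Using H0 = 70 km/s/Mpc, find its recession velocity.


v = H0 * d = 70 * 284.6 = 19922.0

19922.0 km/s


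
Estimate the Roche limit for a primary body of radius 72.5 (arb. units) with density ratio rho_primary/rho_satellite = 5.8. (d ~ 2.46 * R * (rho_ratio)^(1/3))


d_Roche = 2.46 * 72.5 * 5.8^(1/3) = 320.4418

320.4418


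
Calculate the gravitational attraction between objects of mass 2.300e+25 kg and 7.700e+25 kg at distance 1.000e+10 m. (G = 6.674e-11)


F = G*m1*m2/r^2 = 6.674e-11 * 2.300e+25 * 7.700e+25 / (1.000e+10)^2 = 6.674e-11 * 1.771e+51 / 1.000e+20 = 1.182e+21

1.182e+21 N


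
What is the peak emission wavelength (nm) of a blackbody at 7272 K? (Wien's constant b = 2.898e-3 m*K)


lam_max = b / T = 2.898e-3 / 7272 = 3.985e-07 m = 398.5149 nm

398.5149 nm


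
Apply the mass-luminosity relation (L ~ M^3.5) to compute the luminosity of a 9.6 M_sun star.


L/L_sun = (M/M_sun)^3.5 = 9.6^3.5 = 2741.2542

2741.2542 L_sun


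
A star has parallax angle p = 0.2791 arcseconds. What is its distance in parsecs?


d = 1/p = 1/0.2791 = 3.5829

3.5829 pc


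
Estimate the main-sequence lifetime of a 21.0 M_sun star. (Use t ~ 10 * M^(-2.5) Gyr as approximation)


t = 10 * M^(-2.5) = 10 * 21.0^(-2.5) = 0.0049

0.0049 Gyr


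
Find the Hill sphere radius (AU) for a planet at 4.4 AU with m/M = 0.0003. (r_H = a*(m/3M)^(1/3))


r_H = a * (m/3M)^(1/3) = 4.4 * (0.0003/3)^(1/3) = 0.2042

0.2042 AU


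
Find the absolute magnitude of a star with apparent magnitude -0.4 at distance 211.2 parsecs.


M = m - 5*log10(d) + 5 = -0.4 - 5*log10(211.2) + 5 = -7.0235

-7.0235


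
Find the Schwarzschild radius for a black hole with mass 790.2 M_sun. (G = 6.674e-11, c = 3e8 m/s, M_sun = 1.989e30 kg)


M = 790.2 * 1.989e30 kg = 1.5717078e+33 kg. rs = 2GM/c^2 = 2 * 6.674e-11 * 1.5717078e+33 / (3e8)^2 = 2.331e+06

2.331e+06 m


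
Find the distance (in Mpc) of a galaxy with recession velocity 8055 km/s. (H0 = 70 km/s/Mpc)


d = v / H0 = 8055 / 70 = 115.0714

115.0714 Mpc


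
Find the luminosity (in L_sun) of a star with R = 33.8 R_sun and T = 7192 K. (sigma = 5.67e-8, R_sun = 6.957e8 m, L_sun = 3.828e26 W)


R = 33.8 * 6.957e8 m = 2.351466e+10 m. L = 4*pi*R^2*sigma*T^4 = 4*pi*(2.351466e+10)^2 * 5.67e-8 * 7192^4 = 1.05406901e+30 W. L/L_sun = 1.05406901e+30 / 3.828e26 = 2753.5763

2753.5763 L_sun


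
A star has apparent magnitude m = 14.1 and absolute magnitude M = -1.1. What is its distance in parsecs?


d = 10^((m - M + 5)/5) = 10^((14.1 - -1.1 + 5)/5) = 10964.782

10964.782 pc


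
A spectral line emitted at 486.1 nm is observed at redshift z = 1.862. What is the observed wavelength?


lam_obs = lam_emit * (1 + z) = 486.1 * (1 + 1.862) = 1391.2182

1391.2182 nm


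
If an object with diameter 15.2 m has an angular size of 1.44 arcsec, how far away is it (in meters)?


D = size / theta_rad, theta_rad = 1.44 * pi/(180*3600) = 6.981e-06, D = 2.177e+06

2.177e+06 m


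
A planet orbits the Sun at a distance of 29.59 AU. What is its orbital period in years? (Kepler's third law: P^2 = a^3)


P = a^(3/2) = 29.59^1.5 = 160.9598

160.9598 years


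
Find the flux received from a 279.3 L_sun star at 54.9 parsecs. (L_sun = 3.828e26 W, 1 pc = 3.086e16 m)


F = L / (4*pi*d^2) = 1.069e+29 / (4*pi*(1.694e+18)^2) = 2.964e-09

2.964e-09 W/m^2


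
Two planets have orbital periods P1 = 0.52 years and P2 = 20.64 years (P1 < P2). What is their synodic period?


1/P_syn = |1/P1 - 1/P2| = |1/0.52 - 1/20.64| => P_syn = 0.5334

0.5334 years


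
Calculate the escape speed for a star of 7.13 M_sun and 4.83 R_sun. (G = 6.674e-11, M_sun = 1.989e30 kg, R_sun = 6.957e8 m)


M = 7.13 * 1.989e30 kg = 1.418157e+31 kg; R = 4.83 * 6.957e8 m = 3.360231e+09 m. v_esc = sqrt(2GM/R) = sqrt(2 * 6.674e-11 * 1.418157e+31 / 3.360231e+09) = 750560.4715

750560.4715 m/s


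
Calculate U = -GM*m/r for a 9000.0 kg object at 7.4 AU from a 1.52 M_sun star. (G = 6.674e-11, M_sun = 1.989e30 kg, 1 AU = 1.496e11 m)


M = 1.52 * 1.989e30 kg = 3.02328e+30 kg; r = 7.4 AU * 1.496e11 m/AU = 1.10704e+12 m. U = -GM*m/r = -(6.674e-11 * 3.02328e+30 * 9000.0) / 1.10704e+12 = -1.640e+12

-1.640e+12 J


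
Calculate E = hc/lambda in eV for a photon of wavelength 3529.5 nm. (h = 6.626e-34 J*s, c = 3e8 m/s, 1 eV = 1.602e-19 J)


E = hc/lambda = 6.626e-34 * 3e8 / 3.530e-06 = 5.632e-20 J = 0.3516 eV

0.3516 eV


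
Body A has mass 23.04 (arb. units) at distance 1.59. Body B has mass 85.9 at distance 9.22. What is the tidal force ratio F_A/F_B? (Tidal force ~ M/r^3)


Ratio = (M1/r1^3) / (M2/r2^3) = (23.04/1.59^3) / (85.9/9.22^3) = 52.2987

52.2987


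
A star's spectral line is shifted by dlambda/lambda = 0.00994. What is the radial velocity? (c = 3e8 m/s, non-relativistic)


v = (dlambda/lambda) * c = 0.00994 * 3e8 = 2.982e+06

2.982e+06 m/s


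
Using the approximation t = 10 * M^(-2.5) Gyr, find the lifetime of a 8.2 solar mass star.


t = 10 * M^(-2.5) = 10 * 8.2^(-2.5) = 0.0519

0.0519 Gyr


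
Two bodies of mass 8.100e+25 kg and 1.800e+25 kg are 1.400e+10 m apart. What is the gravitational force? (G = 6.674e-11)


F = G*m1*m2/r^2 = 6.674e-11 * 8.100e+25 * 1.800e+25 / (1.400e+10)^2 = 6.674e-11 * 1.458e+51 / 1.960e+20 = 4.965e+20

4.965e+20 N


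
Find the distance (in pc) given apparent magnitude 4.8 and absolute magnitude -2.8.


d = 10^((m - M + 5)/5) = 10^((4.8 - -2.8 + 5)/5) = 331.1311

331.1311 pc


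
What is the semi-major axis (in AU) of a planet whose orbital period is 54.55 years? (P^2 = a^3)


a = P^(2/3) = 54.55^(2/3) = 14.3835

14.3835 AU


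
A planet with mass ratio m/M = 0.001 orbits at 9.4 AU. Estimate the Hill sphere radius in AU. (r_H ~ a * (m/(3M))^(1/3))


r_H = a * (m/3M)^(1/3) = 9.4 * (0.001/3)^(1/3) = 0.6518

0.6518 AU


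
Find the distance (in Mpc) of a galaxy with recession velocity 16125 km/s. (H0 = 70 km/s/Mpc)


d = v / H0 = 16125 / 70 = 230.3571

230.3571 Mpc


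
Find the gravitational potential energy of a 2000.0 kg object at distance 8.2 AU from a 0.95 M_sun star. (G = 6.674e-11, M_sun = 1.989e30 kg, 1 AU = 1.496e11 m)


M = 0.95 * 1.989e30 kg = 1.88955e+30 kg; r = 8.2 AU * 1.496e11 m/AU = 1.22672e+12 m. U = -GM*m/r = -(6.674e-11 * 1.88955e+30 * 2000.0) / 1.22672e+12 = -2.056e+11

-2.056e+11 J


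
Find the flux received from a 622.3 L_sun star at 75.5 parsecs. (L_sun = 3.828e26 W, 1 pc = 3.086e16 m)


F = L / (4*pi*d^2) = 2.382e+29 / (4*pi*(2.330e+18)^2) = 3.492e-09

3.492e-09 W/m^2


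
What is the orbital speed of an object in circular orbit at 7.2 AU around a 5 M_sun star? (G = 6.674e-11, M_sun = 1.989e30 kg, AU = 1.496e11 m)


v = sqrt(GM/r) = sqrt(6.674e-11 * 9.945e+30 / 1.077e+12) = 24823.5249

24823.5249 m/s


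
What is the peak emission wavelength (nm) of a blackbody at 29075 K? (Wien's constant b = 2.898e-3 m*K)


lam_max = b / T = 2.898e-3 / 29075 = 9.967e-08 m = 99.6733 nm

99.6733 nm


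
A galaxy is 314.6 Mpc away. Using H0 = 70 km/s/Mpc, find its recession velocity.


v = H0 * d = 70 * 314.6 = 22022.0

22022.0 km/s


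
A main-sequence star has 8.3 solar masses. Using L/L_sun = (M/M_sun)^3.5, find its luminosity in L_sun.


L/L_sun = (M/M_sun)^3.5 = 8.3^3.5 = 1647.3024

1647.3024 L_sun


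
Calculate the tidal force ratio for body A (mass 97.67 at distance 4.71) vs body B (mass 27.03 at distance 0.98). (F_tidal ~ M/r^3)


Ratio = (M1/r1^3) / (M2/r2^3) = (97.67/4.71^3) / (27.03/0.98^3) = 0.0325

0.0325


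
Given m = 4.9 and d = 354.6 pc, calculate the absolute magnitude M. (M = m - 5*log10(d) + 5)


M = m - 5*log10(d) + 5 = 4.9 - 5*log10(354.6) + 5 = -2.8487

-2.8487


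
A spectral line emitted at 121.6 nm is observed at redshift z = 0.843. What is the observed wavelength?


lam_obs = lam_emit * (1 + z) = 121.6 * (1 + 0.843) = 224.1088

224.1088 nm


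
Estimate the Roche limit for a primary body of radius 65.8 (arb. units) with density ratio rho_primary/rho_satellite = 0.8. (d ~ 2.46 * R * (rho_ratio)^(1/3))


d_Roche = 2.46 * 65.8 * 0.8^(1/3) = 150.2649

150.2649


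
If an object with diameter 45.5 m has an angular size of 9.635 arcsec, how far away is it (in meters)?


D = size / theta_rad, theta_rad = 9.635 * pi/(180*3600) = 4.671e-05, D = 974057.9849

974057.9849 m


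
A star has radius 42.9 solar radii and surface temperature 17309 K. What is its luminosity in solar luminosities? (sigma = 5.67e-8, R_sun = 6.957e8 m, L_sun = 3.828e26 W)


R = 42.9 * 6.957e8 m = 2.984553e+10 m. L = 4*pi*R^2*sigma*T^4 = 4*pi*(2.984553e+10)^2 * 5.67e-8 * 17309^4 = 5.696910881e+31 W. L/L_sun = 5.696910881e+31 / 3.828e26 = 148822.1233

148822.1233 L_sun


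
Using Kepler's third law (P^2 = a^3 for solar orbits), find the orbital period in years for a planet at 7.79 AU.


P = a^(3/2) = 7.79^1.5 = 21.7423

21.7423 years


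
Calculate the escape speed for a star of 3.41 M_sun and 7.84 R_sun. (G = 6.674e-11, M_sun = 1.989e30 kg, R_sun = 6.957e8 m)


M = 3.41 * 1.989e30 kg = 6.78249e+30 kg; R = 7.84 * 6.957e8 m = 5.454288e+09 m. v_esc = sqrt(2GM/R) = sqrt(2 * 6.674e-11 * 6.78249e+30 / 5.454288e+09) = 407411.8409

407411.8409 m/s


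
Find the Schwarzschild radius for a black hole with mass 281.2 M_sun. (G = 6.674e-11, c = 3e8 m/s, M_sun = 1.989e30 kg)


M = 281.2 * 1.989e30 kg = 5.593068e+32 kg. rs = 2GM/c^2 = 2 * 6.674e-11 * 5.593068e+32 / (3e8)^2 = 829514.1296

829514.1296 m


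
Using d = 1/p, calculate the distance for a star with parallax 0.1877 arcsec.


d = 1/p = 1/0.1877 = 5.3277

5.3277 pc


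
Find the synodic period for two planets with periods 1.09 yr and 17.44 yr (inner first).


1/P_syn = |1/P1 - 1/P2| = |1/1.09 - 1/17.44| => P_syn = 1.1627

1.1627 years


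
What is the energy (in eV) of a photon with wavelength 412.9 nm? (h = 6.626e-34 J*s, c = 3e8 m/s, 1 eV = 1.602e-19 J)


E = hc/lambda = 6.626e-34 * 3e8 / 4.129e-07 = 4.814e-19 J = 3.0051 eV

3.0051 eV


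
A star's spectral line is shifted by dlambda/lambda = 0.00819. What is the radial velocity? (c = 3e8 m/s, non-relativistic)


v = (dlambda/lambda) * c = 0.00819 * 3e8 = 2.457e+06

2.457e+06 m/s


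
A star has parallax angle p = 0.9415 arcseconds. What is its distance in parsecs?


d = 1/p = 1/0.9415 = 1.0621

1.0621 pc


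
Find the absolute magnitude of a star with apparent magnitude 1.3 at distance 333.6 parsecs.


M = m - 5*log10(d) + 5 = 1.3 - 5*log10(333.6) + 5 = -6.3161

-6.3161


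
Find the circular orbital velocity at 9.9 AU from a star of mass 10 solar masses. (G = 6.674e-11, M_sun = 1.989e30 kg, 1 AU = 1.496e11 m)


v = sqrt(GM/r) = sqrt(6.674e-11 * 1.989e+31 / 1.481e+12) = 29938.2974

29938.2974 m/s


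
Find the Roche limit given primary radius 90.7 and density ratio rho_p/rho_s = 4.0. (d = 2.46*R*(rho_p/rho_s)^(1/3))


d_Roche = 2.46 * 90.7 * 4.0^(1/3) = 354.1841

354.1841


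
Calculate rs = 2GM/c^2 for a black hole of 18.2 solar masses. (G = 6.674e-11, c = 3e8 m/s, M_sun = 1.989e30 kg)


M = 18.2 * 1.989e30 kg = 3.61998e+31 kg. rs = 2GM/c^2 = 2 * 6.674e-11 * 3.61998e+31 / (3e8)^2 = 53688.3256

53688.3256 m


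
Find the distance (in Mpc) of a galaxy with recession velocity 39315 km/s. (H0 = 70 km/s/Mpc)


d = v / H0 = 39315 / 70 = 561.6429

561.6429 Mpc


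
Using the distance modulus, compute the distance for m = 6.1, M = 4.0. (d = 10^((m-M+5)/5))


d = 10^((m - M + 5)/5) = 10^((6.1 - 4.0 + 5)/5) = 26.3027

26.3027 pc


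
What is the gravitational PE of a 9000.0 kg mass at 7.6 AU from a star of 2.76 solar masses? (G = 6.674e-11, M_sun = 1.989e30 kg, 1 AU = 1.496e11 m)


M = 2.76 * 1.989e30 kg = 5.48964e+30 kg; r = 7.6 AU * 1.496e11 m/AU = 1.13696e+12 m. U = -GM*m/r = -(6.674e-11 * 5.48964e+30 * 9000.0) / 1.13696e+12 = -2.900e+12

-2.900e+12 J


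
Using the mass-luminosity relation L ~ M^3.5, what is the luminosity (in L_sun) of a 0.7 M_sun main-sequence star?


L/L_sun = (M/M_sun)^3.5 = 0.7^3.5 = 0.287

0.287 L_sun


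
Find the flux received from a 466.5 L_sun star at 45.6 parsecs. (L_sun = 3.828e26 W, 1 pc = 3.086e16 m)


F = L / (4*pi*d^2) = 1.786e+29 / (4*pi*(1.407e+18)^2) = 7.176e-09

7.176e-09 W/m^2


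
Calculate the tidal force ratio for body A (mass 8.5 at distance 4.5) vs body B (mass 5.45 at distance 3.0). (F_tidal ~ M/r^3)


Ratio = (M1/r1^3) / (M2/r2^3) = (8.5/4.5^3) / (5.45/3.0^3) = 0.4621

0.4621


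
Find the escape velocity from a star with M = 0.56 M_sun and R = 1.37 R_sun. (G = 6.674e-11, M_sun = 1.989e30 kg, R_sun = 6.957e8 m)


M = 0.56 * 1.989e30 kg = 1.11384e+30 kg; R = 1.37 * 6.957e8 m = 9.53109e+08 m. v_esc = sqrt(2GM/R) = sqrt(2 * 6.674e-11 * 1.11384e+30 / 9.53109e+08) = 394955.548

394955.548 m/s


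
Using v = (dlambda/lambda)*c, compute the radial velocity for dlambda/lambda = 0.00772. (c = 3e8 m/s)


v = (dlambda/lambda) * c = 0.00772 * 3e8 = 2.316e+06

2.316e+06 m/s


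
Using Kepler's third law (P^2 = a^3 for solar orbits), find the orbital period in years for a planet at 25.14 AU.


P = a^(3/2) = 25.14^1.5 = 126.0515

126.0515 years


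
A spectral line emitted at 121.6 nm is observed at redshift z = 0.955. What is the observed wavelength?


lam_obs = lam_emit * (1 + z) = 121.6 * (1 + 0.955) = 237.728

237.728 nm


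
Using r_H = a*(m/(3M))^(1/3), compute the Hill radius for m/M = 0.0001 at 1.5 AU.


r_H = a * (m/3M)^(1/3) = 1.5 * (0.0001/3)^(1/3) = 0.0483

0.0483 AU


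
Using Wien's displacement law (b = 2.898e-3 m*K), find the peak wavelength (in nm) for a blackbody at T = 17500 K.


lam_max = b / T = 2.898e-3 / 17500 = 1.656e-07 m = 165.6 nm

165.6 nm


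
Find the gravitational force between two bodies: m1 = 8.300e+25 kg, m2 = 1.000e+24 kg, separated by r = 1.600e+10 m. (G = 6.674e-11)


F = G*m1*m2/r^2 = 6.674e-11 * 8.300e+25 * 1.000e+24 / (1.600e+10)^2 = 6.674e-11 * 8.300e+49 / 2.560e+20 = 2.164e+19

2.164e+19 N


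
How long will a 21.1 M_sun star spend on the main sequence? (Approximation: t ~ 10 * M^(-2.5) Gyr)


t = 10 * M^(-2.5) = 10 * 21.1^(-2.5) = 0.0049

0.0049 Gyr


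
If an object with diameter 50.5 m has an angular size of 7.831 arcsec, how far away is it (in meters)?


D = size / theta_rad, theta_rad = 7.831 * pi/(180*3600) = 3.797e-05, D = 1.330e+06

1.330e+06 m


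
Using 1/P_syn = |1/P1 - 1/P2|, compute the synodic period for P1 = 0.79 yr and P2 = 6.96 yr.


1/P_syn = |1/P1 - 1/P2| = |1/0.79 - 1/6.96| => P_syn = 0.8912

0.8912 years


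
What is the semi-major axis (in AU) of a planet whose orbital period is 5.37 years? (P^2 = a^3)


a = P^(2/3) = 5.37^(2/3) = 3.0665

3.0665 AU


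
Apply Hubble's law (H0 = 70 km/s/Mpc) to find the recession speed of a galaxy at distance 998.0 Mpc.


v = H0 * d = 70 * 998.0 = 69860.0

69860.0 km/s


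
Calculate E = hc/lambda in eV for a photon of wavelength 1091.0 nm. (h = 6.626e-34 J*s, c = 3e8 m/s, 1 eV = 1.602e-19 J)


E = hc/lambda = 6.626e-34 * 3e8 / 1.091e-06 = 1.822e-19 J = 1.1373 eV

1.1373 eV


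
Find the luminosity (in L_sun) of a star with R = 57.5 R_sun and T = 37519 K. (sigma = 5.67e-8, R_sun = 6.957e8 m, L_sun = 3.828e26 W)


R = 57.5 * 6.957e8 m = 4.000275e+10 m. L = 4*pi*R^2*sigma*T^4 = 4*pi*(4.000275e+10)^2 * 5.67e-8 * 37519^4 = 2.25931943e+33 W. L/L_sun = 2.25931943e+33 / 3.828e26 = 5.902e+06

5.902e+06 L_sun


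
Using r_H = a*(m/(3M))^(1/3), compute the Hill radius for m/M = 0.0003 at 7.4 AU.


r_H = a * (m/3M)^(1/3) = 7.4 * (0.0003/3)^(1/3) = 0.3435

0.3435 AU


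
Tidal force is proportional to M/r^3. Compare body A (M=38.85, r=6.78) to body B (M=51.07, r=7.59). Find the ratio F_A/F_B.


Ratio = (M1/r1^3) / (M2/r2^3) = (38.85/6.78^3) / (51.07/7.59^3) = 1.0672

1.0672
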